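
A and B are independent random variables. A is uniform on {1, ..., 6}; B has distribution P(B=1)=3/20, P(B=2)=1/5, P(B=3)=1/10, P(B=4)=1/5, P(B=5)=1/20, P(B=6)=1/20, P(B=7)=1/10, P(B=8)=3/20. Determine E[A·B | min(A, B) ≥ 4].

P(min(A, B) ≥ 4) = 11/40.
Summing AB·P(x,y) over outcomes with min(A, B) ≥ 4 gives 65/8.
E[A·B | min(A, B) ≥ 4] = (65/8) / (11/40) = 325/11.

325/11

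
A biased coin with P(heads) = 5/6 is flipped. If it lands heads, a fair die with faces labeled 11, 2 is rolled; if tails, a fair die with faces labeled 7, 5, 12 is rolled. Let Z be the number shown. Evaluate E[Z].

E[Z | heads] = (11+2)/2 = 13/2.
E[Z | tails] = (7+5+12)/3 = 8.
E[Z] = (5/6)·(13/2) + (1/6)·(8) = 27/4.

27/4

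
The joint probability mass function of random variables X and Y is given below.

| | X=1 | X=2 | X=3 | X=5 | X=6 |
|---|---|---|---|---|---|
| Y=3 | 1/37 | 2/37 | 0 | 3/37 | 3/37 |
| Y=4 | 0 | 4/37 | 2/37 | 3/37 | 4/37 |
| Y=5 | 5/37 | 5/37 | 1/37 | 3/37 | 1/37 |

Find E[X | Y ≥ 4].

23/7

P(Y ≥ 4) = 28/37.
Summing X·P(X=x,Y=y) over the conditioning event gives 92/37.
E[X | Y ≥ 4] = (92/37) / (28/37) = 23/7.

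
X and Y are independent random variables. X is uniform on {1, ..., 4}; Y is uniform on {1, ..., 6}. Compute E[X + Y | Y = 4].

P(Y = 4) = 1/6.
Summing (X+Y)·P(x,y) over outcomes with Y = 4 gives 13/12.
E[X + Y | Y = 4] = (13/12) / (1/6) = 13/2.

13/2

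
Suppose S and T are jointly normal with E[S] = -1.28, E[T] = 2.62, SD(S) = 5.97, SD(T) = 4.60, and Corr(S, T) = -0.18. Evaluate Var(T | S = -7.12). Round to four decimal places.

Var(T | S=x) = (1 − ρ²)·σ_T².
Var(T | S=-7.12) = (4.60)²·(1 − (-0.18)²) = 21.16·0.9676 = 20.4744.

20.4744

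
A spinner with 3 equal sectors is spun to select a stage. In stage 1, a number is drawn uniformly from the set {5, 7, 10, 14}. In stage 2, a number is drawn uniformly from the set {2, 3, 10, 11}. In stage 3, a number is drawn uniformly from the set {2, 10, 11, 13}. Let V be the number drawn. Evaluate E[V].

49/6

E[V | stage 1] = (5+7+10+14)/4 = 9.
E[V | stage 2] = (2+3+10+11)/4 = 13/2.
E[V | stage 3] = (2+10+11+13)/4 = 9.
E[V] = (1/3)·(9) + (1/3)·(13/2) + (1/3)·(9) = 49/6.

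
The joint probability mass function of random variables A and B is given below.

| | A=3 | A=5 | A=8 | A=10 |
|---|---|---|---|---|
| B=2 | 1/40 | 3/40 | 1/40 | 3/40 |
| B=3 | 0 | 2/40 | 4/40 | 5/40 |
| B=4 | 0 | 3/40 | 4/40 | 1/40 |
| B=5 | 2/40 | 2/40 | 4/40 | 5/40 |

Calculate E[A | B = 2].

7

P(B = 2) = 1/5.
Σ A·P over the event = 3·(1/40) + 5·(3/40) + 8·(1/40) + 10·(3/40) = 7/5.
E[A | B = 2] = (7/5) / (1/5) = 7.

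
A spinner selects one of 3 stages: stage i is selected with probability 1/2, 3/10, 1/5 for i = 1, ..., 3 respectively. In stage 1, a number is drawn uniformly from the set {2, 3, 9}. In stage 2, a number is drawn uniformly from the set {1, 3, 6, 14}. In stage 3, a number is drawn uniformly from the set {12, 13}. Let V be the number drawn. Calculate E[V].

199/30

E[V | stage 1] = (2+3+9)/3 = 14/3.
E[V | stage 2] = (1+3+6+14)/4 = 6.
E[V | stage 3] = (12+13)/2 = 25/2.
By the law of total expectation,
E[V] = (1/2)·(14/3) + (3/10)·(6) + (1/5)·(25/2) = 199/30.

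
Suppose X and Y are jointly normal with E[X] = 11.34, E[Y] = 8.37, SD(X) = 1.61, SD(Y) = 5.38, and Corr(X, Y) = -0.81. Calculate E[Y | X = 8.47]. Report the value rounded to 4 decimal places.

16.1383

The regression of Y on X has slope ρ·σ_Y/σ_X and passes through (μ_X, μ_Y).
E[Y | X=8.47] = 8.37 + (-0.81)·(5.38/1.61)·(8.47 − (11.34)) = 8.37 + (-2.70671)·(-2.87) = 16.1383.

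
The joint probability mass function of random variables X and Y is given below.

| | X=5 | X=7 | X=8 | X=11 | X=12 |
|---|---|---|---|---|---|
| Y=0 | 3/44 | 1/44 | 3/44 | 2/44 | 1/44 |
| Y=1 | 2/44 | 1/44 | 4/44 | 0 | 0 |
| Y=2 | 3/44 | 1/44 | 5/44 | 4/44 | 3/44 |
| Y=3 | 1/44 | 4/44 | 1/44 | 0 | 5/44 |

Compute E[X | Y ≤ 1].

P(Y ≤ 1) = 17/44.
Σ X·P over the event = 5·(3/44) + 5·(2/44) + 7·(1/44) + 7·(1/44) + 8·(3/44) + 8·(4/44) + 11·(2/44) + 12·(1/44) = 129/44.
E[X | Y ≤ 1] = (129/44) / (17/44) = 129/17.

129/17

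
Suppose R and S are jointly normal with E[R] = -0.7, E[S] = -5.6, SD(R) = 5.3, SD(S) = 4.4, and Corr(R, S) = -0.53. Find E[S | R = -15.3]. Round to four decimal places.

E[S | R=x] = μ_S + ρ(σ_S/σ_R)(x − μ_R) for jointly normal variables.
E[S | R=-15.3] = -5.6 + (-0.53)·(4.4/5.3)·(-15.3 − (-0.7)) = -5.6 + (-0.44)·(-14.6) = 0.8240.

0.8240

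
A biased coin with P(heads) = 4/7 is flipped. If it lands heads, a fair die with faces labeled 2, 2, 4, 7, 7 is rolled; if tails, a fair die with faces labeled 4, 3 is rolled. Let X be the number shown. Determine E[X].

E[X | heads] = (2+2+4+7+7)/5 = 22/5.
E[X | tails] = (4+3)/2 = 7/2.
By the law of total expectation,
E[X] = (4/7)·(22/5) + (3/7)·(7/2) = 281/70.

281/70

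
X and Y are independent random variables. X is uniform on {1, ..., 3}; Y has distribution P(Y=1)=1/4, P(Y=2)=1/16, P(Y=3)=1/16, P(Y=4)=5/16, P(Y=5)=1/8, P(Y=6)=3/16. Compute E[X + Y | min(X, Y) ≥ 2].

P(min(X, Y) ≥ 2) = 1/2.
Summing (X+Y)·P(x,y) over outcomes with min(X, Y) ≥ 2 gives 83/24.
E[X + Y | min(X, Y) ≥ 2] = (83/24) / (1/2) = 83/12.

83/12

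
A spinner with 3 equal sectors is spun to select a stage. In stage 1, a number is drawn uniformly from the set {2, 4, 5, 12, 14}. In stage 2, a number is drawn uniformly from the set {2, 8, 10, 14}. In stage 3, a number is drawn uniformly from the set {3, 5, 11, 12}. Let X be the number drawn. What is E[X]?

473/60

E[X | stage 1] = (2+4+5+12+14)/5 = 37/5.
E[X | stage 2] = (2+8+10+14)/4 = 17/2.
E[X | stage 3] = (3+5+11+12)/4 = 31/4.
E[X] = (1/3)·(37/5) + (1/3)·(17/2) + (1/3)·(31/4) = 473/60.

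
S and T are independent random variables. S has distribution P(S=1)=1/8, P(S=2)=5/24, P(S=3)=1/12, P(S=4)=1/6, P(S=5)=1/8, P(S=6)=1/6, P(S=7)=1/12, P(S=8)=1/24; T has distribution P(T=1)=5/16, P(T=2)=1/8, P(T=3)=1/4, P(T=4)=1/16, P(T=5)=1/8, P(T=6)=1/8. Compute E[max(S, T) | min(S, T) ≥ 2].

P(min(S, T) ≥ 2) = 77/128.
Summing max(S,T)·P(x,y) over outcomes with min(S, T) ≥ 2 gives 1175/384.
E[max(S, T) | min(S, T) ≥ 2] = (1175/384) / (77/128) = 1175/231.

1175/231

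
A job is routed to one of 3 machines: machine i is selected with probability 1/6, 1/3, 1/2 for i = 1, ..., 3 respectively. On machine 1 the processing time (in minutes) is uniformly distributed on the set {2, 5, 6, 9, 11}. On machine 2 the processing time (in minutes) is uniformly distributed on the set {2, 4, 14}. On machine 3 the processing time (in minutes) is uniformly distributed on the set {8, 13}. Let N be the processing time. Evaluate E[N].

1543/180

E[N | machine 1] = (2+5+6+9+11)/5 = 33/5.
E[N | machine 2] = (2+4+14)/3 = 20/3.
E[N | machine 3] = (8+13)/2 = 21/2.
E[N] = (1/6)·(33/5) + (1/3)·(20/3) + (1/2)·(21/2) = 1543/180.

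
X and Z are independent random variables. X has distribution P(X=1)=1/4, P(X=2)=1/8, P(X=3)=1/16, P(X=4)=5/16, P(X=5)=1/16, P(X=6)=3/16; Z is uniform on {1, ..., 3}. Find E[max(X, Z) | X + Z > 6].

P(X + Z > 6) = 1/3.
Summing max(X,Z)·P(x,y) over outcomes with X + Z > 6 gives 7/4.
E[max(X, Z) | X + Z > 6] = (7/4) / (1/3) = 21/4.

21/4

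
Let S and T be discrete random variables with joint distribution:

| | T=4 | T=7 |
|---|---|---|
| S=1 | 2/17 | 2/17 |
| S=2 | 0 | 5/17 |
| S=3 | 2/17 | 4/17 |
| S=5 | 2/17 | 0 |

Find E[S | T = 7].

24/11

P(T = 7) = 11/17.
Σ S·P over the event = 1·(2/17) + 2·(5/17) + 3·(4/17) = 24/17.
E[S | T = 7] = (24/17) / (11/17) = 24/11.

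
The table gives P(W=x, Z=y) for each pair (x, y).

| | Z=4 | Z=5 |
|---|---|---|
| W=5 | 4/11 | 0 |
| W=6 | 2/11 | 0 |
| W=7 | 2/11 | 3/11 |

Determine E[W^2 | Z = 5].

49

P(Z = 5) = 3/11.
Σ W^2·P over the event = 49·(3/11) = 147/11.
E[W^2 | Z = 5] = (147/11) / (3/11) = 49.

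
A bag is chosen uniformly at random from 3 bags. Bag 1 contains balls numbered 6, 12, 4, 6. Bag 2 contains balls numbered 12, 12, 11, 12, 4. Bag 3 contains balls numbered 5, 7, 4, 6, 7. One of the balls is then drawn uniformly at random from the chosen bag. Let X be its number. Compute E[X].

23/3

E[X | bag 1] = (6+12+4+6)/4 = 7.
E[X | bag 2] = (12+12+11+12+4)/5 = 51/5.
E[X | bag 3] = (5+7+4+6+7)/5 = 29/5.
By the law of total expectation,
E[X] = (1/3)·(7) + (1/3)·(51/5) + (1/3)·(29/5) = 23/3.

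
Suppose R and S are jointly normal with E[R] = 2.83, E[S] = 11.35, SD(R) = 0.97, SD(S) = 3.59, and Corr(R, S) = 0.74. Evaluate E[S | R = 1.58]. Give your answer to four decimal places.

7.9265

For a bivariate normal, E[S | R=x] = μ_S + ρ·(σ_S/σ_R)·(x − μ_R).
E[S | R=1.58] = 11.35 + (0.74)·(3.59/0.97)·(1.58 − (2.83)) = 11.35 + (2.7388)·(-1.25) = 7.9265.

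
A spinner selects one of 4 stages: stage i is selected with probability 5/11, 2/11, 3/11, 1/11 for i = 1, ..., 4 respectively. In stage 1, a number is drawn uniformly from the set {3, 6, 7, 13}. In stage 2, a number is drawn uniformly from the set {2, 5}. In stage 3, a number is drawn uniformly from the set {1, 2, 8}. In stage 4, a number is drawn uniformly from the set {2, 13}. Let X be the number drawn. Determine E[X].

E[X | stage 1] = (3+6+7+13)/4 = 29/4.
E[X | stage 2] = (2+5)/2 = 7/2.
E[X | stage 3] = (1+2+8)/3 = 11/3.
E[X | stage 4] = (2+13)/2 = 15/2.
E[X] = (5/11)·(29/4) + (2/11)·(7/2) + (3/11)·(11/3) + (1/11)·(15/2) = 247/44.

247/44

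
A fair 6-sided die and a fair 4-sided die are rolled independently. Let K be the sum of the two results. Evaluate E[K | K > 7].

P(K > 7) = 1/4.
Σ over the event: 8·1/8 + 9·1/12 + 10·1/24 = 13/6.
E[K | K > 7] = (13/6) / (1/4) = 26/3.

26/3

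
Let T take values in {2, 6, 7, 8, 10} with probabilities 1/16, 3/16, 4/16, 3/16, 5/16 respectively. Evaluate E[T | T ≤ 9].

P(T ≤ 9) = 11/16.
Σ over the event: 2·1/16 + 6·3/16 + 7·1/4 + 8·3/16 = 9/2.
E[T | T ≤ 9] = (9/2) / (11/16) = 72/11.

72/11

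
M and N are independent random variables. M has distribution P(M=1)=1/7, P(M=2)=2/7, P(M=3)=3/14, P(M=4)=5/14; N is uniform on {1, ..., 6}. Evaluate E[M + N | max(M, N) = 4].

P(max(M, N) = 4) = 29/84.
Summing (M+N)·P(x,y) over outcomes with max(M, N) = 4 gives 185/84.
E[M + N | max(M, N) = 4] = (185/84) / (29/84) = 185/29.

185/29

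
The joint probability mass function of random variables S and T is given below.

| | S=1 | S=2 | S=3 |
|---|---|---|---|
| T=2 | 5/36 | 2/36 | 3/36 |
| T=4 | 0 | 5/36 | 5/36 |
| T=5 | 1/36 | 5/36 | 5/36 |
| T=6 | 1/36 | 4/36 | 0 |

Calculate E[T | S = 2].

73/16

P(S = 2) = 4/9.
Σ T·P over the event = 2·(2/36) + 4·(5/36) + 5·(5/36) + 6·(4/36) = 73/36.
E[T | S = 2] = (73/36) / (4/9) = 73/16.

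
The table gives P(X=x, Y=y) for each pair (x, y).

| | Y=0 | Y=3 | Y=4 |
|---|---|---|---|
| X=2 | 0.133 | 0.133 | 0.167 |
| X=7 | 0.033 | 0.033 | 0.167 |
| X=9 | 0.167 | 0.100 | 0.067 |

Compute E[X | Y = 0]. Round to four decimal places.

6.0060

P(Y = 0) = 0.333.
Summing X·P(X=x,Y=y) over the conditioning event gives 2.000.
E[X | Y = 0] = (2.000) / (0.333) = 6.0060.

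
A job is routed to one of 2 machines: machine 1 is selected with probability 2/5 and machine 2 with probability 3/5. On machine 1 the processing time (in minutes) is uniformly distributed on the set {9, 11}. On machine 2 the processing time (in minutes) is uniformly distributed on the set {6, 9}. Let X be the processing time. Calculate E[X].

E[X | machine 1] = (9+11)/2 = 10.
E[X | machine 2] = (6+9)/2 = 15/2.
E[X] = (2/5)·(10) + (3/5)·(15/2) = 17/2.

17/2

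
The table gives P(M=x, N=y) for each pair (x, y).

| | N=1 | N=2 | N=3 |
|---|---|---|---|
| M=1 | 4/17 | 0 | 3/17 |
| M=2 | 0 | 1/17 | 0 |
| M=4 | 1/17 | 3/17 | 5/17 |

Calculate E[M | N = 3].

P(N = 3) = 8/17.
Σ M·P over the event = 1·(3/17) + 4·(5/17) = 23/17.
E[M | N = 3] = (23/17) / (8/17) = 23/8.

23/8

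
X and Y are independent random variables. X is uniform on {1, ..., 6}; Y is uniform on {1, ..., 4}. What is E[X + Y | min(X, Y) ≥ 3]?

8

Outcomes with min(X, Y) ≥ 3: (3,3), (3,4), (4,3), (4,4), (5,3), (5,4), (6,3), (6,4), each with probability 1/24.
E[X + Y | min(X, Y) ≥ 3] = (6 + 7 + 7 + 8 + 8 + 9 + 9 + 10) / 8 = 8.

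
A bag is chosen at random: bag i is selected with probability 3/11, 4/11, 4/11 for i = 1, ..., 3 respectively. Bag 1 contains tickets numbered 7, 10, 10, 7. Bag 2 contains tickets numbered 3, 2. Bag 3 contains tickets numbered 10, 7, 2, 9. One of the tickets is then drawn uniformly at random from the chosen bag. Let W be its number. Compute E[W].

127/22

E[W | bag 1] = (7+10+10+7)/4 = 17/2.
E[W | bag 2] = (3+2)/2 = 5/2.
E[W | bag 3] = (10+7+2+9)/4 = 7.
By the law of total expectation,
E[W] = (3/11)·(17/2) + (4/11)·(5/2) + (4/11)·(7) = 127/22.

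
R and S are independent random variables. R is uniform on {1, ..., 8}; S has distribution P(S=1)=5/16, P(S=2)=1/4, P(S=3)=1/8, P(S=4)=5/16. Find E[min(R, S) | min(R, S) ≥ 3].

151/42

P(min(R, S) ≥ 3) = 21/64.
Summing min(R,S)·P(x,y) over outcomes with min(R, S) ≥ 3 gives 151/128.
E[min(R, S) | min(R, S) ≥ 3] = (151/128) / (21/64) = 151/42.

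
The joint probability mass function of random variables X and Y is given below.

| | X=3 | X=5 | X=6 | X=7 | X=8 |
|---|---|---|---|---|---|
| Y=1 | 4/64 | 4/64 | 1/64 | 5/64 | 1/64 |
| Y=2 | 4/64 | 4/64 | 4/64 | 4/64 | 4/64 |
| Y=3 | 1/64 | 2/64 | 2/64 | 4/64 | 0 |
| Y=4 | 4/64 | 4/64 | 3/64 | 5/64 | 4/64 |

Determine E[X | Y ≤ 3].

P(Y ≤ 3) = 11/16.
Summing X·P(X=x,Y=y) over the conditioning event gives 125/32.
E[X | Y ≤ 3] = (125/32) / (11/16) = 125/22.

125/22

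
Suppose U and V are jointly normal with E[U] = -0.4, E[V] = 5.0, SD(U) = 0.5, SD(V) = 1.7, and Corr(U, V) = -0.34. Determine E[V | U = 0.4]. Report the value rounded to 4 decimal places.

4.0752

For a bivariate normal, E[V | U=x] = μ_V + ρ·(σ_V/σ_U)·(x − μ_U).
E[V | U=0.4] = 5.0 + (-0.34)·(1.7/0.5)·(0.4 − (-0.4)) = 5.0 + (-1.156)·(0.8) = 4.0752.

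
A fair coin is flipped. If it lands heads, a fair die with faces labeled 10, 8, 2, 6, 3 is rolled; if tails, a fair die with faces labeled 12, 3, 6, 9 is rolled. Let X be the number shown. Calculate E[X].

133/20

E[X | heads] = (10+8+2+6+3)/5 = 29/5.
E[X | tails] = (12+3+6+9)/4 = 15/2.
E[X] = (1/2)·(29/5) + (1/2)·(15/2) = 133/20.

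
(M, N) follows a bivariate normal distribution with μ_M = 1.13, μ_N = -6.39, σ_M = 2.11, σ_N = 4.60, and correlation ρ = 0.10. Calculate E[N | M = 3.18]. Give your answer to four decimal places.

-5.9431

The regression of N on M has slope ρ·σ_N/σ_M and passes through (μ_M, μ_N).
E[N | M=3.18] = -6.39 + (0.10)·(4.60/2.11)·(3.18 − (1.13)) = -6.39 + (0.21801)·(2.05) = -5.9431.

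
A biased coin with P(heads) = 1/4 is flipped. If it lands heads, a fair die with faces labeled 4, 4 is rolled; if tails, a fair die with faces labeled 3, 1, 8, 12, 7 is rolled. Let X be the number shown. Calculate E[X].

113/20

E[X | heads] = (4+4)/2 = 4.
E[X | tails] = (3+1+8+12+7)/5 = 31/5.
E[X] = (1/4)·(4) + (3/4)·(31/5) = 113/20.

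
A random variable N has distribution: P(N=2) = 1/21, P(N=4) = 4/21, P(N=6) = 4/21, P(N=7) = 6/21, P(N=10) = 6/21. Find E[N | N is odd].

7

P(N is odd) = 2/7.
Σ over the event: 7·2/7 = 2.
E[N | N is odd] = (2) / (2/7) = 7.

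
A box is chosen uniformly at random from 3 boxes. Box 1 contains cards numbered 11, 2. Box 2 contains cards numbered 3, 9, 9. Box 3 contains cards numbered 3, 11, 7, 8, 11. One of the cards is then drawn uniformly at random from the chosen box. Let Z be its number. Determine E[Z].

43/6

E[Z | box 1] = (11+2)/2 = 13/2.
E[Z | box 2] = (3+9+9)/3 = 7.
E[Z | box 3] = (3+11+7+8+11)/5 = 8.
By the law of total expectation,
E[Z] = (1/3)·(13/2) + (1/3)·(7) + (1/3)·(8) = 43/6.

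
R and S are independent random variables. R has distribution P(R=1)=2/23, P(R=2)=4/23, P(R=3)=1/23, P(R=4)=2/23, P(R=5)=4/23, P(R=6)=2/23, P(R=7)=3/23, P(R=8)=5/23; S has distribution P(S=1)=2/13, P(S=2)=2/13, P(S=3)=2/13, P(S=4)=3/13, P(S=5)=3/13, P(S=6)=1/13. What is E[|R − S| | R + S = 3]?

P(R + S = 3) = 12/299.
Summing |R−S|·P(x,y) over outcomes with R + S = 3 gives 12/299.
E[|R − S| | R + S = 3] = (12/299) / (12/299) = 1.

1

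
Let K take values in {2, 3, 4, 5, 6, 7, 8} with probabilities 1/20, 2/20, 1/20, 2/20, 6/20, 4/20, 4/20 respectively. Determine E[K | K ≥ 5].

P(K ≥ 5) = 4/5.
Σ over the event: 5·1/10 + 6·3/10 + 7·1/5 + 8·1/5 = 53/10.
E[K | K ≥ 5] = (53/10) / (4/5) = 53/8.

53/8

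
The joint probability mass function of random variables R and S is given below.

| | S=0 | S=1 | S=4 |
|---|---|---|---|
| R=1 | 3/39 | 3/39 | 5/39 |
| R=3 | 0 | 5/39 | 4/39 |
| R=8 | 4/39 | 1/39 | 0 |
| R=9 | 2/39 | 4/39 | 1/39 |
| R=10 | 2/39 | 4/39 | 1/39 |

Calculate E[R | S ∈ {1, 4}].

69/14

P(S ∈ {1, 4}) = 28/39.
Summing R·P(R=x,S=y) over the conditioning event gives 46/13.
E[R | S ∈ {1, 4}] = (46/13) / (28/39) = 69/14.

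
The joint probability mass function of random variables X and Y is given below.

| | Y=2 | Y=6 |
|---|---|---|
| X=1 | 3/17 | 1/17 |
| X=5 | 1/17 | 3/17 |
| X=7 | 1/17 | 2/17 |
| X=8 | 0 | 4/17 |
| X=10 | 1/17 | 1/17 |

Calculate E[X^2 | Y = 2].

P(Y = 2) = 6/17.
Σ X^2·P over the event = 1·(3/17) + 25·(1/17) + 49·(1/17) + 100·(1/17) = 177/17.
E[X^2 | Y = 2] = (177/17) / (6/17) = 59/2.

59/2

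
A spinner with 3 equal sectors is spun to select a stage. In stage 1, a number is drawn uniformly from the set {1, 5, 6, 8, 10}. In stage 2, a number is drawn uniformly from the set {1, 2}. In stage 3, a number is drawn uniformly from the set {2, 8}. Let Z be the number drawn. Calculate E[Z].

E[Z | stage 1] = (1+5+6+8+10)/5 = 6.
E[Z | stage 2] = (1+2)/2 = 3/2.
E[Z | stage 3] = (2+8)/2 = 5.
By the law of total expectation,
E[Z] = (1/3)·(6) + (1/3)·(3/2) + (1/3)·(5) = 25/6.

25/6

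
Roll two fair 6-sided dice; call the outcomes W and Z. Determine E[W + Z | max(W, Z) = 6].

102/11

P(max(W, Z) = 6) = 11/36.
Summing (W+Z)·P(x,y) over outcomes with max(W, Z) = 6 gives 17/6.
E[W + Z | max(W, Z) = 6] = (17/6) / (11/36) = 102/11.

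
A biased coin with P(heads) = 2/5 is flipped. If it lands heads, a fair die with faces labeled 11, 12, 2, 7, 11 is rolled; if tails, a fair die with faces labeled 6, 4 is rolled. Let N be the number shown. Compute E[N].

E[N | heads] = (11+12+2+7+11)/5 = 43/5.
E[N | tails] = (6+4)/2 = 5.
E[N] = (2/5)·(43/5) + (3/5)·(5) = 161/25.

161/25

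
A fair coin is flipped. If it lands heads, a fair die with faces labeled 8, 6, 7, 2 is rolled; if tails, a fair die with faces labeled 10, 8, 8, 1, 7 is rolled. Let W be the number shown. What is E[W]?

E[W | heads] = (8+6+7+2)/4 = 23/4.
E[W | tails] = (10+8+8+1+7)/5 = 34/5.
E[W] = (1/2)·(23/4) + (1/2)·(34/5) = 251/40.

251/40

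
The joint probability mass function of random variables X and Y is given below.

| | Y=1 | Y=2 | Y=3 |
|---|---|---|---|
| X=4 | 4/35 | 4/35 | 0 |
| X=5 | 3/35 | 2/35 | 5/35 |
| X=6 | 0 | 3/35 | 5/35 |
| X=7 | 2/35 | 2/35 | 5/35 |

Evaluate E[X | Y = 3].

6

P(Y = 3) = 3/7.
Σ X·P over the event = 5·(5/35) + 6·(5/35) + 7·(5/35) = 18/7.
E[X | Y = 3] = (18/7) / (3/7) = 6.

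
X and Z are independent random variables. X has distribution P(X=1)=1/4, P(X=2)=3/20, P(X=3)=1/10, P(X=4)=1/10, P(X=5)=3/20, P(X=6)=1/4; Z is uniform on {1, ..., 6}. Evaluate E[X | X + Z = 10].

53/10

P(X + Z = 10) = 1/12.
Summing X·P(x,y) over outcomes with X + Z = 10 gives 53/120.
E[X | X + Z = 10] = (53/120) / (1/12) = 53/10.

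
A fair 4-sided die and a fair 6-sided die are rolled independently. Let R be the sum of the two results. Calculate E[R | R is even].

P(R is even) = 1/2.
Σ over the event: 2·1/24 + 4·1/8 + 6·1/6 + 8·1/8 + 10·1/24 = 3.
E[R | R is even] = (3) / (1/2) = 6.

6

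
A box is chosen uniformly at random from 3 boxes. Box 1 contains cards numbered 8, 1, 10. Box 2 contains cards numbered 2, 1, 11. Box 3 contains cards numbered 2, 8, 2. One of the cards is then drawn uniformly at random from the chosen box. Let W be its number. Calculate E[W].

E[W | box 1] = (8+1+10)/3 = 19/3.
E[W | box 2] = (2+1+11)/3 = 14/3.
E[W | box 3] = (2+8+2)/3 = 4.
E[W] = (1/3)·(19/3) + (1/3)·(14/3) + (1/3)·(4) = 5.

5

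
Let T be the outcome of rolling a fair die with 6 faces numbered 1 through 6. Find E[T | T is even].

Given T is even, T is equally likely to be any of {2, 4, 6}.
E[T | T is even] = (2 + 4 + 6) / 3 = 4.

4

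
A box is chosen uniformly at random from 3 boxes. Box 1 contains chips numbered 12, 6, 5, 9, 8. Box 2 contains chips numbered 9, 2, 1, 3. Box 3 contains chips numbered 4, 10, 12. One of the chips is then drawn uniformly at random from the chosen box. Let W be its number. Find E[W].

E[W | box 1] = (12+6+5+9+8)/5 = 8.
E[W | box 2] = (9+2+1+3)/4 = 15/4.
E[W | box 3] = (4+10+12)/3 = 26/3.
E[W] = (1/3)·(8) + (1/3)·(15/4) + (1/3)·(26/3) = 245/36.

245/36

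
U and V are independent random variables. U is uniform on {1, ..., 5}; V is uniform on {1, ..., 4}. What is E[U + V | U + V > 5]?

Outcomes with U + V > 5: (2,4), (3,3), (3,4), (4,2), (4,3), (4,4), (5,1), (5,2), (5,3), (5,4), each with probability 1/20.
E[U + V | U + V > 5] = (6 + 6 + 7 + 6 + 7 + 8 + 6 + 7 + 8 + 9) / 10 = 7.

7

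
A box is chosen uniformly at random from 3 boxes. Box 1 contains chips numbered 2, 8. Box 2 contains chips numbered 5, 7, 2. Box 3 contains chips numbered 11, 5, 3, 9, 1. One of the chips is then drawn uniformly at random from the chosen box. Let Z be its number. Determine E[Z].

E[Z | box 1] = (2+8)/2 = 5.
E[Z | box 2] = (5+7+2)/3 = 14/3.
E[Z | box 3] = (11+5+3+9+1)/5 = 29/5.
E[Z] = (1/3)·(5) + (1/3)·(14/3) + (1/3)·(29/5) = 232/45.

232/45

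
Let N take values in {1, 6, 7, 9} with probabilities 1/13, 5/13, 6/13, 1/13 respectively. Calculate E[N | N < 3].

1

P(N < 3) = 1/13.
Σ over the event: 1·1/13 = 1/13.
E[N | N < 3] = (1/13) / (1/13) = 1.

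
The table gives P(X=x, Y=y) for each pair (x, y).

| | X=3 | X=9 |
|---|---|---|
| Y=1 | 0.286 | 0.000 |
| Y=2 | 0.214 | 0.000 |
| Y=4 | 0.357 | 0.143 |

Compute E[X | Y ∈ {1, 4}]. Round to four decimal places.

4.0916

P(Y ∈ {1, 4}) = 0.786.
Σ X·P over the event = 3·(0.286) + 3·(0.357) + 9·(0.143) = 3.216.
E[X | Y ∈ {1, 4}] = (3.216) / (0.786) = 4.0916.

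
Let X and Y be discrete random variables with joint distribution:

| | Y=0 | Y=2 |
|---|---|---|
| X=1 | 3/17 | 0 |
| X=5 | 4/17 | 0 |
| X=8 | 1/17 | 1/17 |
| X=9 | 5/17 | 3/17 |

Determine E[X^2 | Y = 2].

P(Y = 2) = 4/17.
Σ X^2·P over the event = 64·(1/17) + 81·(3/17) = 307/17.
E[X^2 | Y = 2] = (307/17) / (4/17) = 307/4.

307/4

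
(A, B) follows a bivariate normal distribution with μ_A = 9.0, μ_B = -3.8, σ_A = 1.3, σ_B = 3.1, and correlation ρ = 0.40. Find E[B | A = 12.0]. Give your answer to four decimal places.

The regression of B on A has slope ρ·σ_B/σ_A and passes through (μ_A, μ_B).
E[B | A=12.0] = -3.8 + (0.40)·(3.1/1.3)·(12.0 − (9.0)) = -3.8 + (0.95385)·(3) = -0.9385.

-0.9385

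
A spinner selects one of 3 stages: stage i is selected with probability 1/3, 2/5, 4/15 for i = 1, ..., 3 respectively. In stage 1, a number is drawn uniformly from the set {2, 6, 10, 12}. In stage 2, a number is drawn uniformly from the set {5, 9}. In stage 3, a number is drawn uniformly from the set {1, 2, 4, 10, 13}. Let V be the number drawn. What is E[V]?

69/10

E[V | stage 1] = (2+6+10+12)/4 = 15/2.
E[V | stage 2] = (5+9)/2 = 7.
E[V | stage 3] = (1+2+4+10+13)/5 = 6.
By the law of total expectation,
E[V] = (1/3)·(15/2) + (2/5)·(7) + (4/15)·(6) = 69/10.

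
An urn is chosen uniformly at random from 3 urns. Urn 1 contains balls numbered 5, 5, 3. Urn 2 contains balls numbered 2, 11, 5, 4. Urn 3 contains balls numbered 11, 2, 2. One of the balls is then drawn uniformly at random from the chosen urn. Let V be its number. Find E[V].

89/18

E[V | urn 1] = (5+5+3)/3 = 13/3.
E[V | urn 2] = (2+11+5+4)/4 = 11/2.
E[V | urn 3] = (11+2+2)/3 = 5.
E[V] = (1/3)·(13/3) + (1/3)·(11/2) + (1/3)·(5) = 89/18.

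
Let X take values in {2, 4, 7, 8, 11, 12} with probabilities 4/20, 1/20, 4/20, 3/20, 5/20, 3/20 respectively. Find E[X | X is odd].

83/9

P(X is odd) = 9/20.
Σ over the event: 7·1/5 + 11·1/4 = 83/20.
E[X | X is odd] = (83/20) / (9/20) = 83/9.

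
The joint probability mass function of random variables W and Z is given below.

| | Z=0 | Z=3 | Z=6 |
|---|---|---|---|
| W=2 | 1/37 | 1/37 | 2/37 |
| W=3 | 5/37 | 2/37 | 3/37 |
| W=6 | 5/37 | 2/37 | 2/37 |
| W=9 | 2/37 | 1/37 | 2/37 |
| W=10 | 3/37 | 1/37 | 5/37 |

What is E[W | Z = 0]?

95/16

P(Z = 0) = 16/37.
Σ W·P over the event = 2·(1/37) + 3·(5/37) + 6·(5/37) + 9·(2/37) + 10·(3/37) = 95/37.
E[W | Z = 0] = (95/37) / (16/37) = 95/16.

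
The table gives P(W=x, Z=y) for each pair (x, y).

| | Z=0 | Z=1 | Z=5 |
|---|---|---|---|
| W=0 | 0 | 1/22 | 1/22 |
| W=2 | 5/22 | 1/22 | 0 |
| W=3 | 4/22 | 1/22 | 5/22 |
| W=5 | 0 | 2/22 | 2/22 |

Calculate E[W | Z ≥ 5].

P(Z ≥ 5) = 4/11.
Σ W·P over the event = 0·(1/22) + 3·(5/22) + 5·(2/22) = 25/22.
E[W | Z ≥ 5] = (25/22) / (4/11) = 25/8.

25/8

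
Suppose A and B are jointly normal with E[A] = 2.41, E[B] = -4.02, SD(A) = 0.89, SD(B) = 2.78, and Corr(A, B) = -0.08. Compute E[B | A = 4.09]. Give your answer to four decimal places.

E[B | A=x] = μ_B + ρ(σ_B/σ_A)(x − μ_A) for jointly normal variables.
E[B | A=4.09] = -4.02 + (-0.08)·(2.78/0.89)·(4.09 − (2.41)) = -4.02 + (-0.24989)·(1.68) = -4.4398.

-4.4398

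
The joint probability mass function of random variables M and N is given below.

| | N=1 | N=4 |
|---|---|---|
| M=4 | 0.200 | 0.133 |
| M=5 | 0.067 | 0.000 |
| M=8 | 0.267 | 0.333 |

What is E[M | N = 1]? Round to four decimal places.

P(N = 1) = 0.534.
Σ M·P over the event = 4·(0.200) + 5·(0.067) + 8·(0.267) = 3.271.
E[M | N = 1] = (3.271) / (0.534) = 6.1255.

6.1255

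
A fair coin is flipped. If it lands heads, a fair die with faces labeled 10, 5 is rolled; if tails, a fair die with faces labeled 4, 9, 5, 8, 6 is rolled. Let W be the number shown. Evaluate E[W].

E[W | heads] = (10+5)/2 = 15/2.
E[W | tails] = (4+9+5+8+6)/5 = 32/5.
By the law of total expectation,
E[W] = (1/2)·(15/2) + (1/2)·(32/5) = 139/20.

139/20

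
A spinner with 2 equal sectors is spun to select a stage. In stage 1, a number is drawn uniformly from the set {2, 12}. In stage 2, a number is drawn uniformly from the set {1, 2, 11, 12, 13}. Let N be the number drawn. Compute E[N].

E[N | stage 1] = (2+12)/2 = 7.
E[N | stage 2] = (1+2+11+12+13)/5 = 39/5.
By the law of total expectation,
E[N] = (1/2)·(7) + (1/2)·(39/5) = 37/5.

37/5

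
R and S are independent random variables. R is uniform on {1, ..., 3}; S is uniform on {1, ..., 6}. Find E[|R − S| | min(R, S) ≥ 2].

17/10

Outcomes with min(R, S) ≥ 2: (2,2), (2,3), (2,4), (2,5), (2,6), (3,2), (3,3), (3,4), (3,5), (3,6), each with probability 1/18.
E[|R − S| | min(R, S) ≥ 2] = (0 + 1 + 2 + 3 + 4 + 1 + 0 + 1 + 2 + 3) / 10 = 17/10.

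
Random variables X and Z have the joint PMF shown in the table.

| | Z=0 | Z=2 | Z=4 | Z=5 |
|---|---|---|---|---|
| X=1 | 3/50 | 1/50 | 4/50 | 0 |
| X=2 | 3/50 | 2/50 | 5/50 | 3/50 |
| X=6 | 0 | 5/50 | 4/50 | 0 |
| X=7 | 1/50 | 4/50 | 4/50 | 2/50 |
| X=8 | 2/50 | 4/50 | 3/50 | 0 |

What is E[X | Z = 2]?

95/16

P(Z = 2) = 8/25.
Summing X·P(X=x,Z=y) over the conditioning event gives 19/10.
E[X | Z = 2] = (19/10) / (8/25) = 95/16.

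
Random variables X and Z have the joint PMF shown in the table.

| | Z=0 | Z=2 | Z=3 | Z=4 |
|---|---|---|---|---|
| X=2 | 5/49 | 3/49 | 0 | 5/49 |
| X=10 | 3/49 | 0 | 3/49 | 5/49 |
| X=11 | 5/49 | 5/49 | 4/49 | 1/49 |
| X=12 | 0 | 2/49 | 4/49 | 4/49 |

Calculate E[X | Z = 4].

P(Z = 4) = 15/49.
Summing X·P(X=x,Z=y) over the conditioning event gives 17/7.
E[X | Z = 4] = (17/7) / (15/49) = 119/15.

119/15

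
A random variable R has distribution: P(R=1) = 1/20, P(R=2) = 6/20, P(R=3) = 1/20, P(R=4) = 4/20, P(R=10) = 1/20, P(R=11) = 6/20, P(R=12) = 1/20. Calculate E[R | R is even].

25/6

P(R is even) = 3/5.
Σ over the event: 2·3/10 + 4·1/5 + 10·1/20 + 12·1/20 = 5/2.
E[R | R is even] = (5/2) / (3/5) = 25/6.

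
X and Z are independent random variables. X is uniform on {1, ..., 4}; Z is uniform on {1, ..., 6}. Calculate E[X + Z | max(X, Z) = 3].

Outcomes with max(X, Z) = 3: (1,3), (2,3), (3,1), (3,2), (3,3), each with probability 1/24.
E[X + Z | max(X, Z) = 3] = (4 + 5 + 4 + 5 + 6) / 5 = 24/5.

24/5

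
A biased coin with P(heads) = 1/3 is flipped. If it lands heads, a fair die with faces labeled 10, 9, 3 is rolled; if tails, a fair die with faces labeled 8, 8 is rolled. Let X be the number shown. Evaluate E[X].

70/9

E[X | heads] = (10+9+3)/3 = 22/3.
E[X | tails] = (8+8)/2 = 8.
E[X] = (1/3)·(22/3) + (2/3)·(8) = 70/9.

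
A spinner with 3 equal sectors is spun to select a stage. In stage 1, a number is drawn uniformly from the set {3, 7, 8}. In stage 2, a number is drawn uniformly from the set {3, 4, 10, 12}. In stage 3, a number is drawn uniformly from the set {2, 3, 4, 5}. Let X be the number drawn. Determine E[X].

E[X | stage 1] = (3+7+8)/3 = 6.
E[X | stage 2] = (3+4+10+12)/4 = 29/4.
E[X | stage 3] = (2+3+4+5)/4 = 7/2.
By the law of total expectation,
E[X] = (1/3)·(6) + (1/3)·(29/4) + (1/3)·(7/2) = 67/12.

67/12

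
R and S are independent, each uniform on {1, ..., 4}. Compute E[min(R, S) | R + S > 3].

27/13

P(R + S > 3) = 13/16.
Summing min(R,S)·P(x,y) over outcomes with R + S > 3 gives 27/16.
E[min(R, S) | R + S > 3] = (27/16) / (13/16) = 27/13.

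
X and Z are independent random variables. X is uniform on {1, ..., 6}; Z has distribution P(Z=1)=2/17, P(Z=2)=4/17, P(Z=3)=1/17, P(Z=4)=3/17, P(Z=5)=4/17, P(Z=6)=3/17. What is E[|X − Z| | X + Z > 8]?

38/31

P(X + Z > 8) = 31/102.
Summing |X−Z|·P(x,y) over outcomes with X + Z > 8 gives 19/51.
E[|X − Z| | X + Z > 8] = (19/51) / (31/102) = 38/31.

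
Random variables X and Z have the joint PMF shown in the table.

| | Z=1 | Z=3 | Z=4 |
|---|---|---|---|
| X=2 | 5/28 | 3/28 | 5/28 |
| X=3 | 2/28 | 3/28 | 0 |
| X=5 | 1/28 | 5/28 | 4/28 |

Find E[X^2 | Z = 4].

P(Z = 4) = 9/28.
Σ X^2·P over the event = 4·(5/28) + 25·(4/28) = 30/7.
E[X^2 | Z = 4] = (30/7) / (9/28) = 40/3.

40/3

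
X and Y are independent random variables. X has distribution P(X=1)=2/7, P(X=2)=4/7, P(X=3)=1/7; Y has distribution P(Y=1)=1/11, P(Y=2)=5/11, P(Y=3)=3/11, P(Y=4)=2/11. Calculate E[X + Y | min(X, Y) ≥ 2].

49/10

P(min(X, Y) ≥ 2) = 50/77.
Summing (X+Y)·P(x,y) over outcomes with min(X, Y) ≥ 2 gives 35/11.
E[X + Y | min(X, Y) ≥ 2] = (35/11) / (50/77) = 49/10.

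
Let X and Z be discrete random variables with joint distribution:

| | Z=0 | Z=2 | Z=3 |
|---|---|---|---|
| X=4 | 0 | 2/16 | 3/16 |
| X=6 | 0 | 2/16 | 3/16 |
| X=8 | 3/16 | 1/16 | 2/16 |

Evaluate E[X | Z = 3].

23/4

P(Z = 3) = 1/2.
Σ X·P over the event = 4·(3/16) + 6·(3/16) + 8·(2/16) = 23/8.
E[X | Z = 3] = (23/8) / (1/2) = 23/4.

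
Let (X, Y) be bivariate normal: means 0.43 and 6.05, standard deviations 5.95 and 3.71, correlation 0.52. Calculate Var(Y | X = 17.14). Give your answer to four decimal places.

For a bivariate normal, Var(Y | X=x) = σ_Y²(1 − ρ²).
Var(Y | X=17.14) = (3.71)²·(1 − (0.52)²) = 13.7641·0.7296 = 10.0423.

10.0423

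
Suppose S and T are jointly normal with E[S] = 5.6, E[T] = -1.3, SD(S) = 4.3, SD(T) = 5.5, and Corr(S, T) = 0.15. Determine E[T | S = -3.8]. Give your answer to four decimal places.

-3.1035

For a bivariate normal, E[T | S=x] = μ_T + ρ·(σ_T/σ_S)·(x − μ_S).
E[T | S=-3.8] = -1.3 + (0.15)·(5.5/4.3)·(-3.8 − (5.6)) = -1.3 + (0.19186)·(-9.4) = -3.1035.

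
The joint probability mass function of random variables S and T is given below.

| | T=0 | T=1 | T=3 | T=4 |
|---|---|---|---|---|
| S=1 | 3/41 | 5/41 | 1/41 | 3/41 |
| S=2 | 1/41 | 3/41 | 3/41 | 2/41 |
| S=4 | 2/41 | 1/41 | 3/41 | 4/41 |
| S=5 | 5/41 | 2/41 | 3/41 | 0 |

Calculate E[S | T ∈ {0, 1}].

P(T ∈ {0, 1}) = 22/41.
Σ S·P over the event = 1·(3/41) + 1·(5/41) + 2·(1/41) + 2·(3/41) + 4·(2/41) + 4·(1/41) + 5·(5/41) + 5·(2/41) = 63/41.
E[S | T ∈ {0, 1}] = (63/41) / (22/41) = 63/22.

63/22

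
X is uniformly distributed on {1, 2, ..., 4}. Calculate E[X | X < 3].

3/2

Given X < 3, X is equally likely to be any of {1, 2}.
E[X | X < 3] = (1 + 2) / 2 = 3/2.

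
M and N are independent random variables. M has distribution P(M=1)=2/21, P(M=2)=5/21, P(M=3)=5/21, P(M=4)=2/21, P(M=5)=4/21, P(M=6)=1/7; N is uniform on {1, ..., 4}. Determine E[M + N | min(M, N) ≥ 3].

P(min(M, N) ≥ 3) = 1/3.
Summing (M+N)·P(x,y) over outcomes with min(M, N) ≥ 3 gives 55/21.
E[M + N | min(M, N) ≥ 3] = (55/21) / (1/3) = 55/7.

55/7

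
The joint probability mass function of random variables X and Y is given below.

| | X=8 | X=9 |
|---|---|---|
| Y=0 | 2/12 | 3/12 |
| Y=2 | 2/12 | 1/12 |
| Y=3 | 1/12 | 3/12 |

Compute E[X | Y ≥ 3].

35/4

P(Y ≥ 3) = 1/3.
Σ X·P over the event = 8·(1/12) + 9·(3/12) = 35/12.
E[X | Y ≥ 3] = (35/12) / (1/3) = 35/4.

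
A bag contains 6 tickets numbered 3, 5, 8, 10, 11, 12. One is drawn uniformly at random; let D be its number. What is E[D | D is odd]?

19/3

P(D is odd) = 1/2.
Σ over the event: 3·1/6 + 5·1/6 + 11·1/6 = 19/6.
E[D | D is odd] = (19/6) / (1/2) = 19/3.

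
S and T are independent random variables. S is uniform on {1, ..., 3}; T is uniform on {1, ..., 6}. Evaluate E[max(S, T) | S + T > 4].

P(S + T > 4) = 2/3.
Summing max(S,T)·P(x,y) over outcomes with S + T > 4 gives 3.
E[max(S, T) | S + T > 4] = (3) / (2/3) = 9/2.

9/2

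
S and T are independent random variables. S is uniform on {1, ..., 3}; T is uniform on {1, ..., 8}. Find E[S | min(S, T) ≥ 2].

P(min(S, T) ≥ 2) = 7/12.
Summing S·P(x,y) over outcomes with min(S, T) ≥ 2 gives 35/24.
E[S | min(S, T) ≥ 2] = (35/24) / (7/12) = 5/2.

5/2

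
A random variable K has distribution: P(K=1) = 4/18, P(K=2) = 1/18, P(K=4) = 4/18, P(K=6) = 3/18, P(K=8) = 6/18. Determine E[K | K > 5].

P(K > 5) = 1/2.
Σ over the event: 6·1/6 + 8·1/3 = 11/3.
E[K | K > 5] = (11/3) / (1/2) = 22/3.

22/3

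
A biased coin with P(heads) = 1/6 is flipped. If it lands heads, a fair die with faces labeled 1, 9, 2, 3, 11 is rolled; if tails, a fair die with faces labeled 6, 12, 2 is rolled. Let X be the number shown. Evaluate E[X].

E[X | heads] = (1+9+2+3+11)/5 = 26/5.
E[X | tails] = (6+12+2)/3 = 20/3.
E[X] = (1/6)·(26/5) + (5/6)·(20/3) = 289/45.

289/45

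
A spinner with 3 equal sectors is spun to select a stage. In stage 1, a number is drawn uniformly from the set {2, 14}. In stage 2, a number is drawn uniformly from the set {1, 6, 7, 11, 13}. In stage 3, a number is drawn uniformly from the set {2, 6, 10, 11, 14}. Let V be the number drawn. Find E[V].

E[V | stage 1] = (2+14)/2 = 8.
E[V | stage 2] = (1+6+7+11+13)/5 = 38/5.
E[V | stage 3] = (2+6+10+11+14)/5 = 43/5.
By the law of total expectation,
E[V] = (1/3)·(8) + (1/3)·(38/5) + (1/3)·(43/5) = 121/15.

121/15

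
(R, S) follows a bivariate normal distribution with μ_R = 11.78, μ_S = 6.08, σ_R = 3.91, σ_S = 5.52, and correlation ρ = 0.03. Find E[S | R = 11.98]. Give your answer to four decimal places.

6.0885

For a bivariate normal, E[S | R=x] = μ_S + ρ·(σ_S/σ_R)·(x − μ_R).
E[S | R=11.98] = 6.08 + (0.03)·(5.52/3.91)·(11.98 − (11.78)) = 6.08 + (0.042353)·(0.2) = 6.0885.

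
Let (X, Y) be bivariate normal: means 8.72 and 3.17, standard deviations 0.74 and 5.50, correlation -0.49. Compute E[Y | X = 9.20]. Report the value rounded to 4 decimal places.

1.4219

The regression of Y on X has slope ρ·σ_Y/σ_X and passes through (μ_X, μ_Y).
E[Y | X=9.20] = 3.17 + (-0.49)·(5.50/0.74)·(9.20 − (8.72)) = 3.17 + (-3.6419)·(0.48) = 1.4219.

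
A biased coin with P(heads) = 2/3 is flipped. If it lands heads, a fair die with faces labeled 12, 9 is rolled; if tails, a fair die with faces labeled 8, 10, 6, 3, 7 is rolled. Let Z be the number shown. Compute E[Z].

139/15

E[Z | heads] = (12+9)/2 = 21/2.
E[Z | tails] = (8+10+6+3+7)/5 = 34/5.
E[Z] = (2/3)·(21/2) + (1/3)·(34/5) = 139/15.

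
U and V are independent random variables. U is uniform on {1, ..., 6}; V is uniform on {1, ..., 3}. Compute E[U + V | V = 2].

11/2

Outcomes with V = 2: (1,2), (2,2), (3,2), (4,2), (5,2), (6,2), each with probability 1/18.
E[U + V | V = 2] = (3 + 4 + 5 + 6 + 7 + 8) / 6 = 11/2.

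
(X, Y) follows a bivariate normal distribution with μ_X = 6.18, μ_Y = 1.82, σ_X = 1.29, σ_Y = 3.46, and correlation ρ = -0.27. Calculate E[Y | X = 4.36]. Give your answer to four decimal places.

3.1380

The regression of Y on X has slope ρ·σ_Y/σ_X and passes through (μ_X, μ_Y).
E[Y | X=4.36] = 1.82 + (-0.27)·(3.46/1.29)·(4.36 − (6.18)) = 1.82 + (-0.72419)·(-1.82) = 3.1380.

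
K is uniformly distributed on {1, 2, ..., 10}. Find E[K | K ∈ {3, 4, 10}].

17/3

P(K ∈ {3, 4, 10}) = 3/10.
Σ over the event: 3·1/10 + 4·1/10 + 10·1/10 = 17/10.
E[K | K ∈ {3, 4, 10}] = (17/10) / (3/10) = 17/3.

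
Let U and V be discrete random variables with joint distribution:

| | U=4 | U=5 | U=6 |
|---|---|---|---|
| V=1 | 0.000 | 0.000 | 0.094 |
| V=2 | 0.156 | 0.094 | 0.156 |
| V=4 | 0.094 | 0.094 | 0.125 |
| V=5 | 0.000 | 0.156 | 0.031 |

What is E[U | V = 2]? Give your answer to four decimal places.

P(V = 2) = 0.406.
Σ U·P over the event = 4·(0.156) + 5·(0.094) + 6·(0.156) = 2.030.
E[U | V = 2] = (2.030) / (0.406) = 5.0000.

5.0000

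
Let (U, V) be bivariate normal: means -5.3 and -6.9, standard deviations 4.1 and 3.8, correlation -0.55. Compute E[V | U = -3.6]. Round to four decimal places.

For a bivariate normal, E[V | U=x] = μ_V + ρ·(σ_V/σ_U)·(x − μ_U).
E[V | U=-3.6] = -6.9 + (-0.55)·(3.8/4.1)·(-3.6 − (-5.3)) = -6.9 + (-0.50976)·(1.7) = -7.7666.

-7.7666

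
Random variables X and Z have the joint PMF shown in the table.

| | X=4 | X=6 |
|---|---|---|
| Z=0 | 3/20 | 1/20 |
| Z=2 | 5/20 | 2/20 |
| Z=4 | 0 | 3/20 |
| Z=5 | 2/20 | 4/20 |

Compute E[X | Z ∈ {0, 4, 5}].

68/13

P(Z ∈ {0, 4, 5}) = 13/20.
Σ X·P over the event = 4·(3/20) + 4·(2/20) + 6·(1/20) + 6·(3/20) + 6·(4/20) = 17/5.
E[X | Z ∈ {0, 4, 5}] = (17/5) / (13/20) = 68/13.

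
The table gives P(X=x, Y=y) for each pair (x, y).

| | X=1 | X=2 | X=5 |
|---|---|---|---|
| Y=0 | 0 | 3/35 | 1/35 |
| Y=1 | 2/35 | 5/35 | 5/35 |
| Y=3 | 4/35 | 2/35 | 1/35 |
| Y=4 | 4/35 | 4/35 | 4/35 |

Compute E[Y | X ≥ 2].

P(X ≥ 2) = 5/7.
Summing Y·P(X=x,Y=y) over the conditioning event gives 51/35.
E[Y | X ≥ 2] = (51/35) / (5/7) = 51/25.

51/25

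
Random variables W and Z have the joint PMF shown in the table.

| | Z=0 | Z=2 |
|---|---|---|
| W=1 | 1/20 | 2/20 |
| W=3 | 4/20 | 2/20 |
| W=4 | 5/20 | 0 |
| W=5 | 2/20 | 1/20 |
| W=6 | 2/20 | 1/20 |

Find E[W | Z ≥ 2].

P(Z ≥ 2) = 3/10.
Σ W·P over the event = 1·(2/20) + 3·(2/20) + 5·(1/20) + 6·(1/20) = 19/20.
E[W | Z ≥ 2] = (19/20) / (3/10) = 19/6.

19/6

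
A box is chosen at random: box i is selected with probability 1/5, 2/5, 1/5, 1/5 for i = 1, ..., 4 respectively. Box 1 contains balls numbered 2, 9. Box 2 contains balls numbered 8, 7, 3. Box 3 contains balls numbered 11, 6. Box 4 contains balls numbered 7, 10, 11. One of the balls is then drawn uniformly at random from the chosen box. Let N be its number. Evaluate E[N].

106/15

E[N | box 1] = (2+9)/2 = 11/2.
E[N | box 2] = (8+7+3)/3 = 6.
E[N | box 3] = (11+6)/2 = 17/2.
E[N | box 4] = (7+10+11)/3 = 28/3.
E[N] = (1/5)·(11/2) + (2/5)·(6) + (1/5)·(17/2) + (1/5)·(28/3) = 106/15.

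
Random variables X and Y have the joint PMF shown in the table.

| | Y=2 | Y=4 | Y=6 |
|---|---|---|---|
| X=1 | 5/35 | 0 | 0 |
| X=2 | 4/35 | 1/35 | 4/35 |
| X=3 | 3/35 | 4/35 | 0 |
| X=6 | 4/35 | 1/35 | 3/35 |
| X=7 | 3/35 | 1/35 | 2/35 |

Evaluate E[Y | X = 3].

P(X = 3) = 1/5.
Σ Y·P over the event = 2·(3/35) + 4·(4/35) = 22/35.
E[Y | X = 3] = (22/35) / (1/5) = 22/7.

22/7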